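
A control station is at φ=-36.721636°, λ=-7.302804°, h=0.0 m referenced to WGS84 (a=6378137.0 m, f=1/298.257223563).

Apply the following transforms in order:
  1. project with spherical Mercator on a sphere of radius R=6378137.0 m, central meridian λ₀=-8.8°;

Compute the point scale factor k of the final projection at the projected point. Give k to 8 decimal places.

1.24758294

start: φ=-36.721636°, λ=-7.302804°, h=0.000 m
→ into merc (λ₀=-8.8°): φ=-36.72163600°, λ−λ₀=1.49719600°
scale k = 1.24758294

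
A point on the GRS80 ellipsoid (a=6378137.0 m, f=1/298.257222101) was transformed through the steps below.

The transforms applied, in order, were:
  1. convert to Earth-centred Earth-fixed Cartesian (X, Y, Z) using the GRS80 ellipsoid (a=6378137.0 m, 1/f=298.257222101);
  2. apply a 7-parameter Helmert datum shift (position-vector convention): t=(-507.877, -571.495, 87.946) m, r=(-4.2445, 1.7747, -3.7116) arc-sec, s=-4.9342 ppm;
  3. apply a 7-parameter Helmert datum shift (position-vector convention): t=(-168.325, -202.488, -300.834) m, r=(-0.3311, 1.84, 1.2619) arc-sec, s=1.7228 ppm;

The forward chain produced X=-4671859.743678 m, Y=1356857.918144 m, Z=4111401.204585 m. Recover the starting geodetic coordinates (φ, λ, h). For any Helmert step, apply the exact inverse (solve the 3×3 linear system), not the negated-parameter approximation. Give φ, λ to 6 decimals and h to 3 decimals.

φ=40.394817°, λ=163.795981°, h=160.555 m

start: X=-4671859.7437, Y=1356857.9181, Z=4111401.2046 m
→ Helmert⁻¹: X=-4671711.7462, Y=1357080.0490, Z=4111655.4590
→ Helmert⁻¹: X=-4671286.7210, Y=1357489.5786, Z=4111575.5430
→ geod (Bowring, a=6378137.000): φ=40.39481700°, λ=163.79598100°, h=160.5550 m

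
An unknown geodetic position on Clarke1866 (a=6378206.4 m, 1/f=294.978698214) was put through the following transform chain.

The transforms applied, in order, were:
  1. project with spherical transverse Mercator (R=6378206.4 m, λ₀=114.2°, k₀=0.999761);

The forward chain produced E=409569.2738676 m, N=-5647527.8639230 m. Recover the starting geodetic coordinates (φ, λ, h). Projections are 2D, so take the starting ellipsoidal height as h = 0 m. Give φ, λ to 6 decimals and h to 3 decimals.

start: E=409569.2739, N=-5647527.8639 m
→ tm⁻¹: φ=-50.60003200°, λ=119.99977900°

φ=-50.600032°, λ=119.999779°, h=0.000 m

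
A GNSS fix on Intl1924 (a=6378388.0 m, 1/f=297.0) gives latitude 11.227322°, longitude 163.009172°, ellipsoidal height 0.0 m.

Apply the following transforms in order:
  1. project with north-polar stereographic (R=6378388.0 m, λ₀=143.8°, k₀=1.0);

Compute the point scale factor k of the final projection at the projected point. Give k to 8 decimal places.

1.67405748

start: φ=11.227322°, λ=163.009172°, h=0.000 m
→ into stereo (λ₀=143.8°): φ=11.22732200°, λ−λ₀=19.20917200°
scale k = 1.67405748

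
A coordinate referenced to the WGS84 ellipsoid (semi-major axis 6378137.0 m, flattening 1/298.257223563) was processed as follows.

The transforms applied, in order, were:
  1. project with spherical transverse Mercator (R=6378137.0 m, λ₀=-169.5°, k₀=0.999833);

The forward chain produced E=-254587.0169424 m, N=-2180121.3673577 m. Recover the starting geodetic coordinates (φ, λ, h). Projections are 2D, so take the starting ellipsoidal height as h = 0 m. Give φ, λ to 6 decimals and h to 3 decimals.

φ=-19.571399°, λ=-171.927070°, h=0.000 m

start: E=-254587.0169, N=-2180121.3674 m
→ tm⁻¹: φ=-19.57139900°, λ=-171.92707000°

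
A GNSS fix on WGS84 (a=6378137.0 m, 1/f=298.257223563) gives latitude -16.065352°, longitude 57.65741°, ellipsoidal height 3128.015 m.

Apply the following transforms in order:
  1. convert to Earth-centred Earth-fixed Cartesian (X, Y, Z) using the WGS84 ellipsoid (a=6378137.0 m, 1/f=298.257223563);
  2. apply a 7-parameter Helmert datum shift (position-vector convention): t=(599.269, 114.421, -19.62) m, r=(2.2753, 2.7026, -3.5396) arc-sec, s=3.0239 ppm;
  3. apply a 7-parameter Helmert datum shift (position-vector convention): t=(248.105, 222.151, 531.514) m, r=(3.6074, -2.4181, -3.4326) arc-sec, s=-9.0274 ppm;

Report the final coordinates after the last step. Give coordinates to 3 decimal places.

X=3282371.394 m, Y=5182327.722 m, Z=-1753878.430 m

start: φ=-16.065352°, λ=57.657410°, h=3128.015 m
→ ECEF (a=6378137.000, f=1/298.257223563): X=3281370.9794, Y=5182083.1497, Z=-1754544.1338
→ Helmert 7p (PV): X=3282046.1091, Y=5182176.2852, Z=-1754554.8904
→ Helmert 7p (PV): X=3282371.3942, Y=5182327.7217, Z=-1753878.4302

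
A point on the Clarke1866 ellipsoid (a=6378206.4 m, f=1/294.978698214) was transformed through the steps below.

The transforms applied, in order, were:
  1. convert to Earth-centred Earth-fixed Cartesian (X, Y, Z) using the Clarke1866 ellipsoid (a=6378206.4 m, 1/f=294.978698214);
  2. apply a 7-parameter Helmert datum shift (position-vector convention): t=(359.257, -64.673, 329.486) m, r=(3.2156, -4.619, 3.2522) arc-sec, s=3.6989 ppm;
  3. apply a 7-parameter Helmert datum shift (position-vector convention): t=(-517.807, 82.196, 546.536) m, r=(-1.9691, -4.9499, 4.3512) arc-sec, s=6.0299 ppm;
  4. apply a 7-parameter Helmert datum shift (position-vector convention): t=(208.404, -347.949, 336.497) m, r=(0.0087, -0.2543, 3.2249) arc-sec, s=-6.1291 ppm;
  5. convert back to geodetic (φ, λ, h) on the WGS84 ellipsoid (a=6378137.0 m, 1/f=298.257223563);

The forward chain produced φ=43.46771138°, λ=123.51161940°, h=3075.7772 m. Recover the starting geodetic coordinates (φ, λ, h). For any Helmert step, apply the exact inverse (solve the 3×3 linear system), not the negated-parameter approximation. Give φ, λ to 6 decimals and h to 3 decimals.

start: φ=43.467711°, λ=123.511619°, h=3075.777 m
→ ECEF (a=6378137.000, f=1/298.257223563): X=-2560995.5460, Y=3867537.8551, Z=4367474.8760
→ Helmert⁻¹: X=-2561153.7893, Y=3867949.7381, Z=4367168.1403
→ Helmert⁻¹: X=-2560434.1577, Y=3867856.5458, Z=4366693.6432
→ Helmert⁻¹: X=-2560625.1773, Y=3868015.3553, Z=4366345.0470
→ geod (Bowring, a=6378206.400): φ=43.46127200°, λ=123.50454900°, h=2482.1190 m

φ=43.461272°, λ=123.504549°, h=2482.119 m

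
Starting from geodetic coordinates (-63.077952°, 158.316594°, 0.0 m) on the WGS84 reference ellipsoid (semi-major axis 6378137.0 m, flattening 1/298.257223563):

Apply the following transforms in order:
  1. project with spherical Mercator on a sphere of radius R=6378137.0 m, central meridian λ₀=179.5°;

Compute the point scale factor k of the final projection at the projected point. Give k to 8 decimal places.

start: φ=-63.077952°, λ=158.316594°, h=0.000 m
→ into merc (λ₀=179.5°): φ=-63.07795200°, λ−λ₀=-21.18340600°
scale k = 2.20858861

2.20858861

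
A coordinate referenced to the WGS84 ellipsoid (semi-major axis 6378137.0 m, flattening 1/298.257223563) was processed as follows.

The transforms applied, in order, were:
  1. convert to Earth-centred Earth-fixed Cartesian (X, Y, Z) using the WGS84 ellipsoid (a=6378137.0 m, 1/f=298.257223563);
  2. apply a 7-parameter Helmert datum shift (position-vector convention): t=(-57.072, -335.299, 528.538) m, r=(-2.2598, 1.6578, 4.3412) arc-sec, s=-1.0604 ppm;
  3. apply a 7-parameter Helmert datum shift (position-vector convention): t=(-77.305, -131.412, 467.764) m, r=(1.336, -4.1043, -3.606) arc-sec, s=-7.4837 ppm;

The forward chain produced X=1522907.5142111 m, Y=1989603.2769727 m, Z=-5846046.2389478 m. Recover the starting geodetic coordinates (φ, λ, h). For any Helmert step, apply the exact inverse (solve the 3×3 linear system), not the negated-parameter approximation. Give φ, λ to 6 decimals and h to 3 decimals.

φ=-66.939580°, λ=52.573838°, h=1439.379 m

start: X=1522907.5142, Y=1989603.2770, Z=-5846046.2389 m
→ Helmert⁻¹: X=1522845.0946, Y=1989738.3335, Z=-5846600.9465
→ Helmert⁻¹: X=1522992.6613, Y=1990107.7486, Z=-5847101.6409
→ geod (Bowring, a=6378137.000): φ=-66.93958000°, λ=52.57383800°, h=1439.3790 m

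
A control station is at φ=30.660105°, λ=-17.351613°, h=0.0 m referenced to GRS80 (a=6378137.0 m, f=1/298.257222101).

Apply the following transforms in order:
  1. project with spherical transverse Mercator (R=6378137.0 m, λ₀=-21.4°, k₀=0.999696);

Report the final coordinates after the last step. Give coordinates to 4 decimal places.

start: φ=30.660105°, λ=-17.351613°, h=0.000 m
→ tm (R=6378137.0, λ₀=-21.4°): E=387701.7587, N=3419021.6507

E=387701.7587 m, N=3419021.6507 m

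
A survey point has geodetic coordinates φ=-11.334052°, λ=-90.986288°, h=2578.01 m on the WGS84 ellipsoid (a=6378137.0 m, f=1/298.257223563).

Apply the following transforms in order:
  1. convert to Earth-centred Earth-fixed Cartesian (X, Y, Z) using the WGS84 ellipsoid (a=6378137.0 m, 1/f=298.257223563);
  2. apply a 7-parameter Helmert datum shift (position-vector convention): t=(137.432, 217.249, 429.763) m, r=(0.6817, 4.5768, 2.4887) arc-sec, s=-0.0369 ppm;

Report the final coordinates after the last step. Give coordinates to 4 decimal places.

start: φ=-11.334052°, λ=-90.986288°, h=2578.010 m
→ ECEF (a=6378137.000, f=1/298.257223563): X=-107704.0097, Y=-6256160.1175, Z=-1245764.6245
→ Helmert 7p (PV): X=-107518.7319, Y=-6255939.8199, Z=-1245353.1021

X=-107518.7319 m, Y=-6255939.8199 m, Z=-1245353.1021 m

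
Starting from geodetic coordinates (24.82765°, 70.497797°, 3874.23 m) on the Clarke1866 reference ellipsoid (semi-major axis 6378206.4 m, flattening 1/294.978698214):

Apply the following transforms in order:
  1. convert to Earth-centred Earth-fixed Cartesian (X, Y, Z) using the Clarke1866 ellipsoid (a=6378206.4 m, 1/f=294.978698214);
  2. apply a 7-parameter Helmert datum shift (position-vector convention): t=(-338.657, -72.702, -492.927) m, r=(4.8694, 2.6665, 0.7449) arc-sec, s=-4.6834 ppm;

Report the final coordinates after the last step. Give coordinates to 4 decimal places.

start: φ=24.827650°, λ=70.497797°, h=3874.230 m
→ ECEF (a=6378206.400, f=1/294.978698214): X=1934845.6722, Y=5463168.0498, Z=2663233.7083
→ Helmert 7p (PV): X=1934512.6531, Y=5463013.8769, Z=2662832.2669

X=1934512.6531 m, Y=5463013.8769 m, Z=2662832.2669 m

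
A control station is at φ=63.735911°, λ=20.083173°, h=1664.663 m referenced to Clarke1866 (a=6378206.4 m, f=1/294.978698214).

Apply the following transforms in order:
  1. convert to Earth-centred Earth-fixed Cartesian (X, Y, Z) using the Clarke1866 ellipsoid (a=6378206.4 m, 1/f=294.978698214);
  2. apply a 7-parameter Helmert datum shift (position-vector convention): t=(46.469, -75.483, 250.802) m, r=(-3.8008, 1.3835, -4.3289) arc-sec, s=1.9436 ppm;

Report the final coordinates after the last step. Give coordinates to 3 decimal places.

X=2658844.736 m, Y=972048.951 m, Z=5698274.606 m

start: φ=63.735911°, λ=20.083173°, h=1664.663 m
→ ECEF (a=6378206.400, f=1/294.978698214): X=2658734.4796, Y=972073.3465, Z=5698048.4751
→ Helmert 7p (PV): X=2658844.7363, Y=972048.9506, Z=5698274.6064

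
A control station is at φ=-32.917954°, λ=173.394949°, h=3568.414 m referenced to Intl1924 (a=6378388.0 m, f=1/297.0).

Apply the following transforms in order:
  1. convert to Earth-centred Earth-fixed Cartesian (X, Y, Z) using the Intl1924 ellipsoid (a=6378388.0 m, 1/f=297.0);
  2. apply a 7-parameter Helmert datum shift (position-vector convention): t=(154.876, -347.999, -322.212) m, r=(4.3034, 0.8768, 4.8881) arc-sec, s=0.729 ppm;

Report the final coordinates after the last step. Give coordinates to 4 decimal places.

start: φ=-32.917954°, λ=173.394949°, h=3568.414 m
→ ECEF (a=6378388.000, f=1/297.0): X=-5327060.0303, Y=616837.7822, Z=-3448314.9599
→ Helmert 7p (PV): X=-5326938.3139, Y=616435.9350, Z=-3448604.1718

X=-5326938.3139 m, Y=616435.9350 m, Z=-3448604.1718 m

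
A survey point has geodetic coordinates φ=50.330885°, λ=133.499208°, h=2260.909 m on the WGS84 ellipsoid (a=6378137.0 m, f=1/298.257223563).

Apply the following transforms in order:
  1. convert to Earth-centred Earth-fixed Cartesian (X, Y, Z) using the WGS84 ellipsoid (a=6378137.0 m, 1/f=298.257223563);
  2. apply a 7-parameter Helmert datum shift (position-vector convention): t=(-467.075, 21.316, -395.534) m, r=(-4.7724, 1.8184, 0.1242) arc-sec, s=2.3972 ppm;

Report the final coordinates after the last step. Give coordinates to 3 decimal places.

start: φ=50.330885°, λ=133.499208°, h=2260.909 m
→ ECEF (a=6378137.000, f=1/298.257223563): X=-2809164.9851, Y=2960324.1824, Z=4888105.6661
→ Helmert 7p (PV): X=-2809597.4839, Y=2960464.0009, Z=4887678.1212

X=-2809597.484 m, Y=2960464.001 m, Z=4887678.121 m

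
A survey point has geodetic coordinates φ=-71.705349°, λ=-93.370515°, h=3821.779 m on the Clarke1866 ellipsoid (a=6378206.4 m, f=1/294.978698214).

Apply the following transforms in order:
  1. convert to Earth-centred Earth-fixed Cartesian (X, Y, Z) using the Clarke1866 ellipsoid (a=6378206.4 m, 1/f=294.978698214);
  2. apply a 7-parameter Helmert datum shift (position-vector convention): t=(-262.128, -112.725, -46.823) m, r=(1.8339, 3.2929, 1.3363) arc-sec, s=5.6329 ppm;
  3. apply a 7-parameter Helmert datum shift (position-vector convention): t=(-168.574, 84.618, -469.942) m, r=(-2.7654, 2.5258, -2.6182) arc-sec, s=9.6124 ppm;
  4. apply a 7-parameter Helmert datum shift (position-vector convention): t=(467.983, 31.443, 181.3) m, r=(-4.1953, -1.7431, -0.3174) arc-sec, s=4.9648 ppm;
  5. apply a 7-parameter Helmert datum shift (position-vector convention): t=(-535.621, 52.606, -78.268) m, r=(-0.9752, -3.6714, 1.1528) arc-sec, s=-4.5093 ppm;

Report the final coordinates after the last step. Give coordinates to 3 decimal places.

X=-118659.003 m, Y=-2006157.289 m, Z=-6037341.142 m

start: φ=-71.705349°, λ=-93.370515°, h=3821.779 m
→ ECEF (a=6378206.400, f=1/294.978698214): X=-118142.6389, Y=-2006003.3876, Z=-6036892.1997
→ Helmert 7p (PV): X=-118488.8124, Y=-2006074.5033, Z=-6036988.9773
→ Helmert 7p (PV): X=-118757.9157, Y=-2006088.6034, Z=-6037488.6025
→ Helmert 7p (PV): X=-118242.5875, Y=-2006189.7369, Z=-6037297.4782
→ Helmert 7p (PV): X=-118659.0028, Y=-2006157.2889, Z=-6037341.1419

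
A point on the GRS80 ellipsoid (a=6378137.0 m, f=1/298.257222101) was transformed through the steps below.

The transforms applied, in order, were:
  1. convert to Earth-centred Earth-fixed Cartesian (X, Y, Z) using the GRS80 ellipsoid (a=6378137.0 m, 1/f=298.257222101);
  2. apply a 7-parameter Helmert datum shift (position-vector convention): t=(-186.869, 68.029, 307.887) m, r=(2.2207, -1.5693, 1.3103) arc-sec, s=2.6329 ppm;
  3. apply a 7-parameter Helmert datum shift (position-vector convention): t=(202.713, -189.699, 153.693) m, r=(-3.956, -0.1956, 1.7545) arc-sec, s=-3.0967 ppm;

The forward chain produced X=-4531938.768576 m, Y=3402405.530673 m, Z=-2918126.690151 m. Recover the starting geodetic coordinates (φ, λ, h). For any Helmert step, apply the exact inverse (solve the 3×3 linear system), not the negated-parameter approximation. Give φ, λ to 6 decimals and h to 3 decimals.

φ=-27.405052°, λ=143.100400°, h=843.870 m

start: X=-4531938.7686, Y=3402405.5307, Z=-2918126.6902 m
→ Helmert⁻¹: X=-4532129.3401, Y=3402700.2863, Z=-2918219.8613
→ Helmert⁻¹: X=-4531931.1284, Y=3402620.6661, Z=-2918522.2178
→ geod (Bowring, a=6378137.000): φ=-27.40505200°, λ=143.10040000°, h=843.8700 m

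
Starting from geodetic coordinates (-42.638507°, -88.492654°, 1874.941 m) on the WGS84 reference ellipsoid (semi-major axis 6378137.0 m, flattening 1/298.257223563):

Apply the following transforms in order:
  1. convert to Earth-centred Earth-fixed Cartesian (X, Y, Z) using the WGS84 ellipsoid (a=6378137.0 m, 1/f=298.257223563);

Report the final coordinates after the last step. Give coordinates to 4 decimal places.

start: φ=-42.638507°, λ=-88.492654°, h=1874.941 m
→ ECEF (a=6378137.000, f=1/298.257223563): X=123650.5502, Y=-4699000.8345, Z=-4299315.9044

X=123650.5502 m, Y=-4699000.8345 m, Z=-4299315.9044 m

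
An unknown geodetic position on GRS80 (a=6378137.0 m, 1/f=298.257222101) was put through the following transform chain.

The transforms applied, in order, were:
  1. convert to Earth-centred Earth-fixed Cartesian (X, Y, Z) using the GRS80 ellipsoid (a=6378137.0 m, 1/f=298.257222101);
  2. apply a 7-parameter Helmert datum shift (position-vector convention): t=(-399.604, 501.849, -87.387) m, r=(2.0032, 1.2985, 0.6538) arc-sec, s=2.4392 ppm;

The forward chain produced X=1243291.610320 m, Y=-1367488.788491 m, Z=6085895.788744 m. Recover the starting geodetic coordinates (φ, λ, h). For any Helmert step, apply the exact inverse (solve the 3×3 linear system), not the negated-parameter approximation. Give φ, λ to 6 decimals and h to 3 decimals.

φ=73.209375°, λ=-47.724686°, h=2043.696 m

start: X=1243291.6103, Y=-1367488.7885, Z=6085895.7887 m
→ Helmert⁻¹: X=1243645.5316, Y=-1367932.1369, Z=6085989.4450
→ geod (Bowring, a=6378137.000): φ=73.20937500°, λ=-47.72468600°, h=2043.6960 m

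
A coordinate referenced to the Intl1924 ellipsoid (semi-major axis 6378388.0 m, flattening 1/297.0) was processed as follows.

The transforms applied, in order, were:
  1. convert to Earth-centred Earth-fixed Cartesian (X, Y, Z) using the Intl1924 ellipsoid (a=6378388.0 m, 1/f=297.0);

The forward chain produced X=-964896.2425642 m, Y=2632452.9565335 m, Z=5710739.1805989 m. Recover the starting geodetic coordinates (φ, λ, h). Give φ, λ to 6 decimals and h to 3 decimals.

start: X=-964896.2426, Y=2632452.9565, Z=5710739.1806 m
→ geod (Bowring, a=6378388.000): φ=64.00358200°, λ=110.12984700°, h=802.7500 m

φ=64.003582°, λ=110.129847°, h=802.750 m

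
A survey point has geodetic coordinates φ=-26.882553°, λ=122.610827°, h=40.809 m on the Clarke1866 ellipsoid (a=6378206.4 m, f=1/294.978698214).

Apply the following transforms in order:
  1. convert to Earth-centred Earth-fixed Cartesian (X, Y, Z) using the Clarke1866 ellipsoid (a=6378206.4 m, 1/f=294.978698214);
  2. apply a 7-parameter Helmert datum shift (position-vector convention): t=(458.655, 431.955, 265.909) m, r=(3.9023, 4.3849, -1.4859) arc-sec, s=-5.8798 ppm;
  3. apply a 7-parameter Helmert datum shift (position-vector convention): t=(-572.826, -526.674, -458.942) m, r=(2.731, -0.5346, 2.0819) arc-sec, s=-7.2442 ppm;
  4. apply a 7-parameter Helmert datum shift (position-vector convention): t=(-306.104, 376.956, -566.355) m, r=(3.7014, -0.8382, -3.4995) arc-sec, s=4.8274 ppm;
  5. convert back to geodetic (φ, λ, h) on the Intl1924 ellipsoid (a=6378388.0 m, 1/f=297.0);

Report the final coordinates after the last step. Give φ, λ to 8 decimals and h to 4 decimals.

start: φ=-26.882553°, λ=122.610827°, h=40.809 m
→ ECEF (a=6378206.400, f=1/294.978698214): X=-3068087.3767, Y=4795437.8058, Z=-2866471.5513
→ Helmert 7p (PV): X=-3067637.0733, Y=4795917.8966, Z=-2866032.8414
→ Helmert 7p (PV): X=-3068228.6550, Y=4795363.4643, Z=-2866415.4732
→ Helmert 7p (PV): X=-3068456.5635, Y=4795867.0632, Z=-2866922.0813
→ geod (Bowring, a=6378388.000): φ=-26.88282748°, λ=122.61162850°, h=533.0171 m

φ=-26.88282748°, λ=122.61162850°, h=533.0171 m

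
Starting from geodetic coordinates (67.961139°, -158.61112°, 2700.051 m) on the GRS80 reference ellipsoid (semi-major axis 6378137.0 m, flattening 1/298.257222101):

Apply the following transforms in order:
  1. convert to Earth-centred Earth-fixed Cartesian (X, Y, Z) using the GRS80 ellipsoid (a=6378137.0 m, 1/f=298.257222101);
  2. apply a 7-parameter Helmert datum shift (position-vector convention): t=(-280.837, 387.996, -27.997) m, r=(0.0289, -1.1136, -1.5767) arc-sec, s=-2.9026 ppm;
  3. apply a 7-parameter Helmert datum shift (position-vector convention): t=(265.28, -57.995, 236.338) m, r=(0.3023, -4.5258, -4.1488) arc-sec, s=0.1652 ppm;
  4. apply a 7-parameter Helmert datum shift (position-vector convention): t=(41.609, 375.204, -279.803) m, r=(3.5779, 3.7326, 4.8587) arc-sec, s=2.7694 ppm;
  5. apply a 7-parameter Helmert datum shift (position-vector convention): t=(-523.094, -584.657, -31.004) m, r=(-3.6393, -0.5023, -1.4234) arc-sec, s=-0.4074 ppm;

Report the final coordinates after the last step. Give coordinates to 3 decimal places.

start: φ=67.961139°, λ=-158.611120°, h=2700.051 m
→ ECEF (a=6378137.000, f=1/298.257222101): X=-2235847.7608, Y=-875718.6147, Z=5891970.7157
→ Helmert 7p (PV): X=-2236160.6120, Y=-875311.8115, Z=5891913.4230
→ Helmert 7p (PV): X=-2236042.5860, Y=-875333.6082, Z=5892100.3863
→ Helmert 7p (PV): X=-2235879.9257, Y=-875115.7055, Z=5891862.1810
→ Helmert 7p (PV): X=-2236422.4958, Y=-875580.6216, Z=5891838.7722

X=-2236422.496 m, Y=-875580.622 m, Z=5891838.772 m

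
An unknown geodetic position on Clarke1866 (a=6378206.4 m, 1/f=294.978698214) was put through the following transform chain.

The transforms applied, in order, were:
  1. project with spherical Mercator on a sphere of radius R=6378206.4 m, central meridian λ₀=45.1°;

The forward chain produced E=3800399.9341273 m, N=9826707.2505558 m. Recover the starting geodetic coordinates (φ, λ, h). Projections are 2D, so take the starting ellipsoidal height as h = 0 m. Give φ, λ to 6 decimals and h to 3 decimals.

start: E=3800399.9341, N=9826707.2506 m
→ merc⁻¹: φ=65.81575200°, λ=79.23920200°

φ=65.815752°, λ=79.239202°, h=0.000 m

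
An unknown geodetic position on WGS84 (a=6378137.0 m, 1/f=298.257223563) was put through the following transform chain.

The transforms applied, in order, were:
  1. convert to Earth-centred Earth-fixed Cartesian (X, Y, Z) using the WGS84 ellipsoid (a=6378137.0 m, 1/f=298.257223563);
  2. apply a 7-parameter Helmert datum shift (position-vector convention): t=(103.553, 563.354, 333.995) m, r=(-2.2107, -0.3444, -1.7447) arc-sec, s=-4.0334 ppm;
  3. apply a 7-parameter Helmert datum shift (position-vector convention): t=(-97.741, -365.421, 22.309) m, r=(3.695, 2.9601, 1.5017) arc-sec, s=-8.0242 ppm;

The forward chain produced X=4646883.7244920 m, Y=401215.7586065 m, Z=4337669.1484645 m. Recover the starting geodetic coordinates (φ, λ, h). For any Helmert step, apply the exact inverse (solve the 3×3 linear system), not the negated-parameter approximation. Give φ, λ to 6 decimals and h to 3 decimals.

φ=43.113165°, λ=4.932818°, h=1073.043 m

start: X=4646883.7245, Y=401215.7586, Z=4337669.1485 m
→ Helmert⁻¹: X=4646959.4273, Y=401628.2758, Z=4337741.1395
→ Helmert⁻¹: X=4646878.4669, Y=401059.3577, Z=4337421.1787
→ geod (Bowring, a=6378137.000): φ=43.11316500°, λ=4.93281800°, h=1073.0430 m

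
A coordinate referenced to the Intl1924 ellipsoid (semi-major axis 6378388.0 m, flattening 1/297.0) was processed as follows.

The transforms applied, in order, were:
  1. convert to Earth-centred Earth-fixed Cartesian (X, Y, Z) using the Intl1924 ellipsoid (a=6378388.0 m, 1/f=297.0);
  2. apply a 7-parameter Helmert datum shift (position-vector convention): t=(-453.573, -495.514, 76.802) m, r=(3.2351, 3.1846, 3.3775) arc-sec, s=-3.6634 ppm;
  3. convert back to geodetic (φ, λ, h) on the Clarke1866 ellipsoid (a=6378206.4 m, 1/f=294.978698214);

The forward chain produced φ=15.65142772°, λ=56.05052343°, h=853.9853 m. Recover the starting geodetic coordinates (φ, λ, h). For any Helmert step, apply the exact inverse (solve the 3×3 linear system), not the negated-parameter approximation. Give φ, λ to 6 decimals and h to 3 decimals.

start: φ=15.651428°, λ=56.050523°, h=853.985 m
→ ECEF (a=6378206.400, f=1/294.978698214): X=3431212.5252, Y=5096670.4022, Z=1709743.9452
→ Helmert⁻¹: X=3431735.7377, Y=5097155.2104, Z=1709646.4454
→ geod (Bowring, a=6378388.000): φ=15.64820100°, λ=56.04900100°, h=1304.0720 m

φ=15.648201°, λ=56.049001°, h=1304.072 m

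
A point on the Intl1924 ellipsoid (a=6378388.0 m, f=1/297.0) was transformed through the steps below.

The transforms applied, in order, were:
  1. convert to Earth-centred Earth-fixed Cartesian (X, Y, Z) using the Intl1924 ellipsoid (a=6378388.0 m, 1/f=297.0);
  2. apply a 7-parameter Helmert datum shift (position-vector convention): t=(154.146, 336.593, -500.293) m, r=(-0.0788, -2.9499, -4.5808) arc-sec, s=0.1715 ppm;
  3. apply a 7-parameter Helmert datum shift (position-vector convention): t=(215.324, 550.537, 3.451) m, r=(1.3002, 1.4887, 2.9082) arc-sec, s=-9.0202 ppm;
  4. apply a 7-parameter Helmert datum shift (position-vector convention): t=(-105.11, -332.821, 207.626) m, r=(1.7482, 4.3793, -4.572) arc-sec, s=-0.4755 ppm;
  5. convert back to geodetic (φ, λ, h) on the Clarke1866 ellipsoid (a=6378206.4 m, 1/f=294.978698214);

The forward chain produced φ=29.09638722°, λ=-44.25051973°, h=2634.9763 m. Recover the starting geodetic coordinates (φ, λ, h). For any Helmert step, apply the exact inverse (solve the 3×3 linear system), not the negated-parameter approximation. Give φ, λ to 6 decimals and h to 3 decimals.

φ=29.097838°, λ=-44.254742°, h=2791.810 m

start: φ=29.096387°, λ=-44.250520°, h=2634.976 m
→ ECEF (a=6378206.400, f=1/294.978698214): X=3996974.8053, Y=-3893751.1338, Z=3084352.0433
→ Helmert⁻¹: X=3997102.6303, Y=-3893305.4249, Z=3084263.7458
→ Helmert⁻¹: X=3996846.1965, Y=-3893927.9962, Z=3084341.5082
→ Helmert⁻¹: X=3996821.9654, Y=-3894176.3370, Z=3084782.6238
→ geod (Bowring, a=6378388.000): φ=29.09783800°, λ=-44.25474200°, h=2791.8100 m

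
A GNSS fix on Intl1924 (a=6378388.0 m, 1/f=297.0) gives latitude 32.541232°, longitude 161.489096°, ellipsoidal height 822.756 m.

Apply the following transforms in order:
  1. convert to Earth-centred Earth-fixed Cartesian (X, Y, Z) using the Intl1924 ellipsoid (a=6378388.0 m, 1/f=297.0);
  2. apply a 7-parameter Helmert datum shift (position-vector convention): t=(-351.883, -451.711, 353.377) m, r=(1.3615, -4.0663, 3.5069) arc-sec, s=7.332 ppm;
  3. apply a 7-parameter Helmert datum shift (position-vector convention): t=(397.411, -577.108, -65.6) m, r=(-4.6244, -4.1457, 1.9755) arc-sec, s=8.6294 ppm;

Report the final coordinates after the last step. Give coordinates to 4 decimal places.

start: φ=32.541232°, λ=161.489096°, h=822.756 m
→ ECEF (a=6378388.000, f=1/297.0): X=-5104445.1569, Y=1709003.7131, Z=3411672.2984
→ Helmert 7p (PV): X=-5104930.7804, Y=1708455.2267, Z=3411961.3409
→ Helmert 7p (PV): X=-5104662.3621, Y=1707920.4647, Z=3411784.2762

X=-5104662.3621 m, Y=1707920.4647 m, Z=3411784.2762 m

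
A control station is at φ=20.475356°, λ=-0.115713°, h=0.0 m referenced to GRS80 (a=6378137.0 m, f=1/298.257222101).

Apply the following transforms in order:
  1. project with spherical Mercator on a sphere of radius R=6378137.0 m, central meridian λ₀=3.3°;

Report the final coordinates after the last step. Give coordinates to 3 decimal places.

E=-380235.432 m, N=2329429.214 m

start: φ=20.475356°, λ=-0.115713°, h=0.000 m
→ merc (R=6378137.0, λ₀=3.3°): E=-380235.4319, N=2329429.2138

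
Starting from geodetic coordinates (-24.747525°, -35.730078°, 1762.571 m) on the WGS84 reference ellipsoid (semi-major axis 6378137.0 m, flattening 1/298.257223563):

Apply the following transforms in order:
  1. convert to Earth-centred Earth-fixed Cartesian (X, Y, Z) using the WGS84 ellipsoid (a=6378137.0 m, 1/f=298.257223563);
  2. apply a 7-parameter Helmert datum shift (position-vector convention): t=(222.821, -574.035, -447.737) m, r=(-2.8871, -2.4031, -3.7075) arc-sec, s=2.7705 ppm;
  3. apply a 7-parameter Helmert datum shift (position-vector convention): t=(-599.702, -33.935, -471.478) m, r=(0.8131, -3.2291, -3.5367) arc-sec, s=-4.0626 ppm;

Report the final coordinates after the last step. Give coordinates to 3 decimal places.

X=4705749.400 m, Y=-3386275.724 m, Z=-2655192.960 m

start: φ=-24.747525°, λ=-35.730078°, h=1762.571 m
→ ECEF (a=6378137.000, f=1/298.257223563): X=4706178.7887, Y=-3385480.1538, Z=-2654439.7232
→ Helmert 7p (PV): X=4706384.7216, Y=-3386185.3140, Z=-2654792.5977
→ Helmert 7p (PV): X=4705749.3997, Y=-3386275.7243, Z=-2655192.9600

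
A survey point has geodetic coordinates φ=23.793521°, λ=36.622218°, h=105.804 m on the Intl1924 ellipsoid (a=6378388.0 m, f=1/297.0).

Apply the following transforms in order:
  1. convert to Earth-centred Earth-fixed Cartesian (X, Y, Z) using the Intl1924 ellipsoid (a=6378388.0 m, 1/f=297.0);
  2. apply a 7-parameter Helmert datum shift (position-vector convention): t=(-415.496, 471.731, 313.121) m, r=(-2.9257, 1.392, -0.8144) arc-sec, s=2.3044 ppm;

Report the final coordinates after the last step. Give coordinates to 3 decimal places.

X=4686369.673 m, Y=3484000.944 m, Z=2557689.248 m

start: φ=23.793521°, λ=36.622218°, h=105.804 m
→ ECEF (a=6378388.000, f=1/297.0): X=4686743.3558, Y=3483503.4150, Z=2557451.2739
→ Helmert 7p (PV): X=4686369.6732, Y=3484000.9440, Z=2557689.2484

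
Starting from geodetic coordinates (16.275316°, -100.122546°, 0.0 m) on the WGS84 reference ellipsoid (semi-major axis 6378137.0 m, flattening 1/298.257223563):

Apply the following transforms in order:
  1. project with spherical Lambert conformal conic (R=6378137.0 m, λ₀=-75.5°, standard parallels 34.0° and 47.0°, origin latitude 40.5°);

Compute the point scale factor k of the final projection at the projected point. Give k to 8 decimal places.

1.08015840

start: φ=16.275316°, λ=-100.122546°, h=0.000 m
→ into lcc (λ₀=-75.5°): φ=16.27531600°, λ−λ₀=-24.62254600°
scale k = 1.08015840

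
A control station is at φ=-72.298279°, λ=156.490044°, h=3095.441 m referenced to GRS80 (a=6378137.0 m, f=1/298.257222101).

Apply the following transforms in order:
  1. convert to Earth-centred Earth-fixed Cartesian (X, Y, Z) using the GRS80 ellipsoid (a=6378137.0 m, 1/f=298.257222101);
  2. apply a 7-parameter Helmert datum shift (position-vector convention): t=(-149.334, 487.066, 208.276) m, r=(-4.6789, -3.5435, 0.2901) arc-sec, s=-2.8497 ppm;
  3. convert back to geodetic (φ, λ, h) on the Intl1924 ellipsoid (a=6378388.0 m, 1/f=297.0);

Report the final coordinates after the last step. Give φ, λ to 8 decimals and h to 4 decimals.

φ=-72.29677421°, λ=156.48121739°, h=2811.8241 m

start: φ=-72.298279°, λ=156.490044°, h=3095.441 m
→ ECEF (a=6378137.000, f=1/298.257222101): X=-1784653.3321, Y=776358.1219, Z=-6056838.1349
→ Helmert 7p (PV): X=-1784694.6199, Y=776703.0729, Z=-6056660.8686
→ geod (Bowring, a=6378388.000): φ=-72.29677421°, λ=156.48121739°, h=2811.8241 m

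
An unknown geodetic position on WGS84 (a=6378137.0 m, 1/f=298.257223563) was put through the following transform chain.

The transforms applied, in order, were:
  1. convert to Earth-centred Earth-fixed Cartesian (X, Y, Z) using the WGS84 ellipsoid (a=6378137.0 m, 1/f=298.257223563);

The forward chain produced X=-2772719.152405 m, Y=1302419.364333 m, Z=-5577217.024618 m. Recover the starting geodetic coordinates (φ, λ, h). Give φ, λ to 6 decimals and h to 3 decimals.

start: X=-2772719.1524, Y=1302419.3643, Z=-5577217.0246 m
→ geod (Bowring, a=6378137.000): φ=-61.38357000°, λ=154.83931700°, h=1455.7570 m

φ=-61.383570°, λ=154.839317°, h=1455.757 m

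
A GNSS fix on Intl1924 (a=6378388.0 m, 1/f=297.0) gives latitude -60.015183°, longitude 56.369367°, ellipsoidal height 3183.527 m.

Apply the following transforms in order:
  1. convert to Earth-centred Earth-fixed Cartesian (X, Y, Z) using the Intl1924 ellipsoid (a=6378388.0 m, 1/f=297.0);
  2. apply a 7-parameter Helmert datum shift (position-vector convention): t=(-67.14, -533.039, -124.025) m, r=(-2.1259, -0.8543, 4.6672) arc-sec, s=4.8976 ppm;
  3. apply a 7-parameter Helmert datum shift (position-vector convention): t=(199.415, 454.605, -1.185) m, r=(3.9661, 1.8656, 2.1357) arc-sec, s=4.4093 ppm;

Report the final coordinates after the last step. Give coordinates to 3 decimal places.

X=1770866.403 m, Y=2662281.848 m, Z=-5504360.026 m

start: φ=-60.015183°, λ=56.369367°, h=3183.527 m
→ ECEF (a=6378388.000, f=1/297.0): X=1770832.4341, Y=2662227.9939, Z=-5504198.6474
→ Helmert 7p (PV): X=1770736.5250, Y=2661691.3325, Z=-5504369.7342
→ Helmert 7p (PV): X=1770866.4025, Y=2662281.8478, Z=-5504360.0257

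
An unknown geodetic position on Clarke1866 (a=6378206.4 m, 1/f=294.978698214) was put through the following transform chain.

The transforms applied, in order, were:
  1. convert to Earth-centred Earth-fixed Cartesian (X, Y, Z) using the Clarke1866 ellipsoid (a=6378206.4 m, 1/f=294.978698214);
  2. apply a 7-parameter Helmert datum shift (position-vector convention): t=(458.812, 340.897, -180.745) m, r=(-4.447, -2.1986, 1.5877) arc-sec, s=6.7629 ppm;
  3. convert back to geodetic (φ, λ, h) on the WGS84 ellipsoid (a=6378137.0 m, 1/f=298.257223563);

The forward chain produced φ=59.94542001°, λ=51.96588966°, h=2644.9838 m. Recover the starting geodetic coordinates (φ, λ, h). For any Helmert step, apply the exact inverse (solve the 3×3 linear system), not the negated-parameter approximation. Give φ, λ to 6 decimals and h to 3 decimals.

φ=59.952962°, λ=51.966023°, h=2591.263 m

start: φ=59.945420°, λ=51.965890°, h=2644.984 m
→ ECEF (a=6378137.000, f=1/298.257223563): X=1973893.5741, Y=2523370.6273, Z=5499723.5603
→ Helmert⁻¹: X=1973499.4597, Y=2522878.9006, Z=5499900.4669
→ geod (Bowring, a=6378206.400): φ=59.95296200°, λ=51.96602300°, h=2591.2630 m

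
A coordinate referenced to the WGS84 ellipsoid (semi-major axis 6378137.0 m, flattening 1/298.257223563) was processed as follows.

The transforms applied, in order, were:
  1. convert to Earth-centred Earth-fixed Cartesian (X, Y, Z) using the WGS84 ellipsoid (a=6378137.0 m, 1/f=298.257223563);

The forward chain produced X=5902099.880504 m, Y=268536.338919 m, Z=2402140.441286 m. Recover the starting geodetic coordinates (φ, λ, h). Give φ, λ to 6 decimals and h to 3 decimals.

φ=22.260066°, λ=2.605072°, h=2775.569 m

start: X=5902099.8805, Y=268536.3389, Z=2402140.4413 m
→ geod (Bowring, a=6378137.000): φ=22.26006600°, λ=2.60507200°, h=2775.5690 m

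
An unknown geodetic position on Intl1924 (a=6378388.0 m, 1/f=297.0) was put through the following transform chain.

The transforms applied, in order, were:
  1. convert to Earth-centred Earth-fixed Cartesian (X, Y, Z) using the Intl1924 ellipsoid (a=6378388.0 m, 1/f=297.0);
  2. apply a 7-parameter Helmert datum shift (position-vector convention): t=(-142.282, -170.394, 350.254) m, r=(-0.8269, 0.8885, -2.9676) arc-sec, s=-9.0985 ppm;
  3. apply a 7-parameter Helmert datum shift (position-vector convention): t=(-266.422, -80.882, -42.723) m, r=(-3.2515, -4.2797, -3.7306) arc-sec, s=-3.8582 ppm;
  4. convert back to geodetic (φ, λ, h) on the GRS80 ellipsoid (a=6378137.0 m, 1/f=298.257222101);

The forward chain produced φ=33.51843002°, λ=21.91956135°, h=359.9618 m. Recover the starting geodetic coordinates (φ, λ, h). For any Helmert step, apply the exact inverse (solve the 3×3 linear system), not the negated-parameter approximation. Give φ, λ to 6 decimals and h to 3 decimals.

φ=33.514067°, λ=21.921366°, h=443.677 m

start: φ=33.518430°, λ=21.919561°, h=359.962 m
→ ECEF (a=6378137.000, f=1/298.257222101): X=4938417.9870, Y=1987190.0610, Z=3502237.4574
→ Helmert⁻¹: X=4938740.1862, Y=1987312.7265, Z=3502222.5486
→ Helmert⁻¹: X=4938883.7245, Y=1987558.2222, Z=3501933.3992
→ geod (Bowring, a=6378388.000): φ=33.51406700°, λ=21.92136600°, h=443.6770 m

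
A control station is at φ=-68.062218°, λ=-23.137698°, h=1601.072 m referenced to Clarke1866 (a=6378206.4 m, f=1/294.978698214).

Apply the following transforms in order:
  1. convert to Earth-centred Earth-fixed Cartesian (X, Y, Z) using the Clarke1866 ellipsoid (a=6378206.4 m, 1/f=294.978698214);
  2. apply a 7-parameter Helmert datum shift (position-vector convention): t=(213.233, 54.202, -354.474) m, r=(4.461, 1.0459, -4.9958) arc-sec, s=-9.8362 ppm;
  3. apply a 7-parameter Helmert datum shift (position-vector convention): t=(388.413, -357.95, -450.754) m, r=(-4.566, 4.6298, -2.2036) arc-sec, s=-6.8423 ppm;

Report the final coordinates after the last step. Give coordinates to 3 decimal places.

X=2198551.183 m, Y=-939681.467 m, Z=-5895754.001 m

start: φ=-68.062218°, λ=-23.137698°, h=1601.072 m
→ ECEF (a=6378206.400, f=1/294.978698214): X=2198181.1999, Y=-939313.6505, Z=-5894987.0809
→ Helmert 7p (PV): X=2198320.1697, Y=-939175.9566, Z=-5895315.0316
→ Helmert 7p (PV): X=2198551.1829, Y=-939681.4670, Z=-5895754.0010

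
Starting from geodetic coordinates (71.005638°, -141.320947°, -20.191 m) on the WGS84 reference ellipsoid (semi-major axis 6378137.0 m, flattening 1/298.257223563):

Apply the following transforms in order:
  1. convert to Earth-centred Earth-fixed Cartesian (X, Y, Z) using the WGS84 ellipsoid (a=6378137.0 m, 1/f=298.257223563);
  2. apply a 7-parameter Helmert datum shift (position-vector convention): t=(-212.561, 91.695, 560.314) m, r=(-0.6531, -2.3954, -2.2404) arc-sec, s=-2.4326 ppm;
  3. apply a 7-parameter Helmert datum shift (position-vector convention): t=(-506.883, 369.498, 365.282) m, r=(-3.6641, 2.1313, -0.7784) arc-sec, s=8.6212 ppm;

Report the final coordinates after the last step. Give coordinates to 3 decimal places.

X=-1626212.074 m, Y=-1300657.591 m, Z=6009455.388 m

start: φ=71.005638°, λ=-141.320947°, h=-20.191 m
→ ECEF (a=6378137.000, f=1/298.257223563): X=-1625455.8369, Y=-1301260.2927, Z=6008467.4474
→ Helmert 7p (PV): X=-1625748.3553, Y=-1301128.7523, Z=6008998.3886
→ Helmert 7p (PV): X=-1626212.0739, Y=-1300657.5912, Z=6009455.3877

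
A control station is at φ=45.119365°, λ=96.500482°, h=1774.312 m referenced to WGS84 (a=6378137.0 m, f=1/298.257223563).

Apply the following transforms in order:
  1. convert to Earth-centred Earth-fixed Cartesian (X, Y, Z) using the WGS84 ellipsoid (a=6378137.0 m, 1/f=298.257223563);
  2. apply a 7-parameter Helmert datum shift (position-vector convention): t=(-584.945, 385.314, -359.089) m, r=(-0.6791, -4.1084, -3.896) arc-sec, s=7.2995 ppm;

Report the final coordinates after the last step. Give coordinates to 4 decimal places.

start: φ=45.119365°, λ=96.500482°, h=1774.312 m
→ ECEF (a=6378137.000, f=1/298.257223563): X=-510522.2732, Y=4480461.3737, Z=4497975.9132
→ Helmert 7p (PV): X=-511115.9074, Y=4480903.8449, Z=4497624.7371

X=-511115.9074 m, Y=4480903.8449 m, Z=4497624.7371 m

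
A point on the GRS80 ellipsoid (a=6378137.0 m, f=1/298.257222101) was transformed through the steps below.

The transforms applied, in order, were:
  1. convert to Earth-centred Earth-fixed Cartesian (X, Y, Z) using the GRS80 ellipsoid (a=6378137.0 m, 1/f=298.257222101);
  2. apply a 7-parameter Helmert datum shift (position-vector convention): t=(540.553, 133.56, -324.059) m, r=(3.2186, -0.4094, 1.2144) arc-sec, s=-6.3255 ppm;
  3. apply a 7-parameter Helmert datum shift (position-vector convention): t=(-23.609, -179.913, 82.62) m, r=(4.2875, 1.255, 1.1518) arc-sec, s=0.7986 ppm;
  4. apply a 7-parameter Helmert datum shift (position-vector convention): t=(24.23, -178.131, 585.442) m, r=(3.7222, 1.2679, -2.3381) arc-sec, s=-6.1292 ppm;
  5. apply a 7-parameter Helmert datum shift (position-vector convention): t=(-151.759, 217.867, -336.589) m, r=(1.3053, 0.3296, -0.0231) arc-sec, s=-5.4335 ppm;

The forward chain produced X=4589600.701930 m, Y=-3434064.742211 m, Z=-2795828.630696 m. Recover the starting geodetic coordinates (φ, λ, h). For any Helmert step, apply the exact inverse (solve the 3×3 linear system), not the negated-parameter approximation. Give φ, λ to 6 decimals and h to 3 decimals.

start: X=4589600.7019, Y=-3434064.7422, Z=-2795828.6307 m
→ Helmert⁻¹: X=4589782.2511, Y=-3434318.4460, Z=-2795478.1636
→ Helmert⁻¹: X=4589842.2673, Y=-3434159.7916, Z=-2795990.5578
→ Helmert⁻¹: X=4589860.0466, Y=-3434060.8845, Z=-2795971.6366
→ Helmert⁻¹: X=4589322.7551, Y=-3434286.8111, Z=-2795620.7812
→ geod (Bowring, a=6378137.000): φ=-26.15122500°, λ=-36.80828200°, h=3426.1980 m

φ=-26.151225°, λ=-36.808282°, h=3426.198 m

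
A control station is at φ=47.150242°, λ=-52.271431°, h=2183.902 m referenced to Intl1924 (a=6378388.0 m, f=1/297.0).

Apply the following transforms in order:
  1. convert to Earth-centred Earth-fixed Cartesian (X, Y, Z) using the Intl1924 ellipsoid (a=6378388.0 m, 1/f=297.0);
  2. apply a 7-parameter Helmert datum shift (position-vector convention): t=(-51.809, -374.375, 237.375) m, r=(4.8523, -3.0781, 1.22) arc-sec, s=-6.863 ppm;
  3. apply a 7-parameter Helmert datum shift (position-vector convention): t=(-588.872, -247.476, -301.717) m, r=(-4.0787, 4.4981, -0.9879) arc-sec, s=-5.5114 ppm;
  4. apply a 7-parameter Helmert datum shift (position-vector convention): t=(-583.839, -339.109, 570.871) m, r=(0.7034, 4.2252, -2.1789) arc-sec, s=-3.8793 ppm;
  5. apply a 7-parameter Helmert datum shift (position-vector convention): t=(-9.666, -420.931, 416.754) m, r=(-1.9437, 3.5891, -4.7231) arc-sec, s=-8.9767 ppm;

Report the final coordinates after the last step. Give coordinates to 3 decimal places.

X=2658908.285 m, Y=-3439609.269 m, Z=4655521.782 m

start: φ=47.150242°, λ=-52.271431°, h=2183.902 m
→ ECEF (a=6378388.000, f=1/297.0): X=2660112.3856, Y=-3438238.6942, Z=4654827.2042
→ Helmert 7p (PV): X=2659993.1926, Y=-3438683.2411, Z=4654991.4472
→ Helmert 7p (PV): X=2659474.7036, Y=-3438832.4573, Z=4654674.0639
→ Helmert 7p (PV): X=2658939.5690, Y=-3439202.1928, Z=4655160.6736
→ Helmert 7p (PV): X=2658908.2847, Y=-3439609.2689, Z=4655521.7817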